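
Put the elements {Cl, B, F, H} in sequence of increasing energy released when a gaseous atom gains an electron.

H is in period 1, group 1; B is in period 2, group 13; F is in period 2, group 17; Cl is in period 3, group 17.
Atoms with high Z_eff and room in the valence shell (especially the halogens) have the most exothermic electron affinities.
Neither a single period nor a single group — weigh both effects.
H > B: period and group pull opposite ways; the down-group shift dominates (73 vs 27 kJ/mol).
F > H: the two effects oppose for this pair; the across-period effect wins (328 vs 73 kJ/mol).
Cl > F: this pair runs against the simple trend — see the exception note.
Note the exception: Cl has a higher electron affinity than F, contrary to the simple trend — F's small 2p subshell makes the incoming electron feel strong e⁻–e⁻ repulsion, so Cl actually releases more energy on gaining an electron.
Tabulated electron affinity (kJ/mol): H 73, B 27, F 328, Cl 349.
So from lowest to highest: B < H < F < Cl.

B < H < F < Cl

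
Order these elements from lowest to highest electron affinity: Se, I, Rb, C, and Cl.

EA tends to increase across a period and decrease down a group, though the pattern is less regular than for IE or radius.
Neither a single period nor a single group — weigh both effects.
C > Rb: both effects reinforce here, so C is clearly the higher of the two.
Se > C: the two effects oppose for this pair; the across-period effect wins (195 vs 122 kJ/mol).
I > Se: period and group pull opposite ways; the across-period shift dominates (295 vs 195 kJ/mol).
Cl > I: they share group 17; the group trend gives Cl the larger value.
For reference (kJ/mol): C 122, Cl 349, Se 195, Rb 47, I 295.
So from lowest to highest: Rb < C < Se < I < Cl.

Rb, C, Se, I, Cl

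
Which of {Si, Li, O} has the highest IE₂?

Li

After 1 electron has been removed, what remains? Si⁺ still has 3 valence electrons; Li⁺ is the bare [He] core; O⁺ still has 5 valence electrons.
Pulling an electron out of a noble-gas core costs far more than removing a remaining valence electron, so Li sits at the high end of IE_2.
Valence configurations: Si⁺ [Ne]3s²3p¹, O⁺ [He]2s²2p³.
The numbers (kJ/mol): Si 1577, Li 7298, O 3388.
Putting it together, IE_2: Si < O < Li.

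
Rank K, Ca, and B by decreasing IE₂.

K > B > Ca

IE_2 is the cost of taking one more electron from the +1 cation: K⁺ is the bare [Ar] core; Ca⁺ still has 1 valence electron; B⁺ still has 2 valence electrons.
Pulling an electron out of a noble-gas core costs far more than removing a remaining valence electron, so K sits at the high end of IE_2.
Valence configurations: Ca⁺ [Ar]4s¹, B⁺ [He]2s².
Tabulated IE_2 (kJ/mol): K 3052, Ca 1145, B 2427.
Overall IE_2 order: Ca < B < K.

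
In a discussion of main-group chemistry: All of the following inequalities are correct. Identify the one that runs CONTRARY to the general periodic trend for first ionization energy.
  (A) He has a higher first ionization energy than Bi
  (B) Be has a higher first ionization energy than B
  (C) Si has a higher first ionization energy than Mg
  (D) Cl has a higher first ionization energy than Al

(B)

The general trend: first ionization energy increases across a period and decreases down a group.
(A) He (period 1, group 18) vs Bi (period 6, group 15): the stated order agrees with the simple trend.
(B) Be (period 2, group 2) vs B (period 2, group 13): the stated order contradicts the simple trend.
(C) Si (period 3, group 14) vs Mg (period 3, group 2): the stated order agrees with the simple trend.
(D) Cl (period 3, group 17) vs Al (period 3, group 13): the stated order agrees with the simple trend.
The exception is (B): removing B's lone 2p electron is easier than breaking Be's filled 2s².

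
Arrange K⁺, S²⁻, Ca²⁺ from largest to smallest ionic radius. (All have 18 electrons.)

S²⁻, K⁺, Ca²⁺

All of these have 18 electrons, so size is governed by nuclear charge alone: the more protons, the stronger the pull on the same electron cloud, and the smaller the ion.
Nuclear charges: Ca²⁺ (Z=20), K⁺ (Z=19), S²⁻ (Z=16).
Largest to smallest: S²⁻ > K⁺ > Ca²⁺.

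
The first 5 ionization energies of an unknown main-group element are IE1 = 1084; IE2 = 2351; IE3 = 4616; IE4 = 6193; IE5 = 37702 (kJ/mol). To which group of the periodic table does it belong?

Look for the largest jump between consecutive ionization energies: IE5/IE4 ≈ 6.1, far larger than any earlier ratio.
That jump marks the point where a core electron is being removed. So the atom has 4 valence electrons.
A main-group element with 4 valence electrons is in group 14.

Group 14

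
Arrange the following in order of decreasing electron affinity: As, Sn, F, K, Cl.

Electron affinity generally becomes more exothermic across a period toward the halogens and less exothermic down a group.
Neither a single period nor a single group — weigh both effects.
As > K: As lies to the right of K in period 4, so the across-period effect alone puts As higher.
Sn > As: this pair runs against the simple trend — see the exception note.
F > Sn: both effects reinforce here, so F is clearly the higher of the two.
Cl > F: this pair runs against the simple trend — see the exception note.
Note the exception: Sn has a higher electron affinity than As, contrary to the simple trend — adding an electron to As's half-filled np³ subshell costs electron-pairing energy.
Note the exception: Cl has a higher electron affinity than F, contrary to the simple trend — F's small 2p subshell makes the incoming electron feel strong e⁻–e⁻ repulsion, so Cl actually releases more energy on gaining an electron.
For reference (kJ/mol): F 328, Cl 349, K 48, As 78, Sn 107.
So from highest to lowest: Cl > F > Sn > As > K.

Cl > F > Sn > As > K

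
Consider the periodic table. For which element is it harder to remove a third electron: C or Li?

Consider each +2 ion: C²⁺ still has 2 valence electrons; Li²⁺ is already 1 electron into the core.
Breaking into a closed-shell core is much more expensive than removing a leftover valence electron — Li has the largest IE_3 here.
The numbers (kJ/mol): C 4620, Li 11815.
Overall IE_3 order: C < Li.

Li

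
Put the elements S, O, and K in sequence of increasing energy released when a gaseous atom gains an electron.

K, O, S

O is in period 2, group 16; S is in period 3, group 16; K is in period 4, group 1.
Adding an electron releases more energy for atoms nearer the top right (short of the noble gases).
Neither a single period nor a single group — weigh both effects.
O > K: both effects reinforce here, so O is clearly the higher of the two.
S > O: this pair runs against the simple trend — see the exception note.
Note the exception: S has a higher electron affinity than O, contrary to the simple trend — the compact 2p subshell of O repels the added electron more than S's larger 3p does.
Approximate values (kJ/mol): O 141, S 200, K 48.
So from lowest to highest: K < O < S.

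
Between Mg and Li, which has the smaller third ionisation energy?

After 2 electrons have been removed, what remains? Mg²⁺ is the bare [Ne] core; Li²⁺ is already 1 electron into the core.
All of these are removing an electron from a noble-gas core or deeper; the smaller core (lower principal quantum number) is held far more tightly, and within a period the higher nuclear charge binds the same core more tightly.
Tabulated IE_3 (kJ/mol): Mg 7733, Li 11815.
Hence IE_3: Mg < Li.

Mg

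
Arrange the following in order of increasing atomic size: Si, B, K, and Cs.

B, Si, K, Cs

B is in period 2, group 13; Si is in period 3, group 14; K is in period 4, group 1; Cs is in period 6, group 1.
Across a period the added protons contract the valence shell; down a group each new principal shell makes the atom larger.
Neither a single period nor a single group — weigh both effects.
Si > B: period and group pull opposite ways; the down-group shift dominates (116 vs 85 pm).
K > Si: relative to Si, both the across-period and down-group shifts push K's atomic radius up.
Cs > K: Cs sits below K in group 1, so the down-group effect alone puts Cs larger.
For reference (pm): B 85, Si 116, K 196, Cs 232.
So from smallest to largest: B < Si < K < Cs.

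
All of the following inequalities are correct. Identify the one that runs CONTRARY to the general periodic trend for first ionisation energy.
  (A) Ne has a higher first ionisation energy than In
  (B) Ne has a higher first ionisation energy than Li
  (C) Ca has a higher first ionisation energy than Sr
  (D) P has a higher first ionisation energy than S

(D)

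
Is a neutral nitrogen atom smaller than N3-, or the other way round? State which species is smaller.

N

Forming N3- adds 3 electrons to N. More electron–electron repulsion in the same shell, with unchanged nuclear charge, lets the cloud expand.
An anion is larger than its parent atom: N3- > N.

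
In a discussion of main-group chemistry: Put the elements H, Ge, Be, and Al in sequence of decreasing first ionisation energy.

H is in period 1, group 1; Be is in period 2, group 2; Al is in period 3, group 13; Ge is in period 4, group 14.
Removing the outermost electron gets harder across a period and easier down a group.
These sit on a diagonal, where the across-period and down-group effects partly cancel.
Ge > Al: period and group pull opposite ways; the across-period shift dominates (762 vs 578 kJ/mol).
Be > Ge: the two effects oppose for this pair; the down-group effect wins (900 vs 762 kJ/mol).
H > Be: period and group pull opposite ways; the down-group shift dominates (1312 vs 900 kJ/mol).
Approximate values (kJ/mol): H 1312, Be 900, Al 578, Ge 762.
So from highest to lowest: H > Be > Ge > Al.

H, Be, Ge, Al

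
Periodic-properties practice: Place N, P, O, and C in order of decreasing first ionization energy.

N > O > C > P

Across a period the outer electron is held more tightly (higher IE₁); down a group it sits in a higher shell, more shielded, and comes off more easily.
Here both period and group differ, so the two effects have to be weighed against each other.
C > P: the two effects oppose for this pair; the down-group effect wins (1086 vs 1012 kJ/mol).
O > C: O lies to the right of C in period 2, so the across-period effect alone puts O higher.
N > O: this pair runs against the simple trend — see the exception note.
Note the exception: N has a higher first ionization energy than O, contrary to the simple trend — pairing an electron in O's 2p⁴ costs repulsion energy, so O ionizes more easily than half-filled N (2p³).
For reference (kJ/mol): C 1086, N 1402, O 1314, P 1012.
So from highest to lowest: N > O > C > P.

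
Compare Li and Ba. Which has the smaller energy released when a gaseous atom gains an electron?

Li is in period 2, group 1; Ba is in period 6, group 2.
Adding an electron releases more energy for atoms nearer the top right (short of the noble gases).
These span different periods and groups, so the two trends combine.
Li > Ba: period and group pull opposite ways; the down-group shift dominates (60 vs 14 kJ/mol).
Tabulated electron affinity (kJ/mol): Li 60, Ba 14.
So Ba has the smaller energy released when a gaseous atom gains an electron (Ba < Li).

Ba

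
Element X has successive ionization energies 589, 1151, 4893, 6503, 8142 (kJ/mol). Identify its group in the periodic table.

Group 2

Look for the largest jump between consecutive ionization energies: IE3/IE2 ≈ 4.3, far larger than any earlier ratio.
That jump marks the point where a core electron is being removed. So the atom has 2 valence electrons.
A main-group element with 2 valence electrons is in group 2.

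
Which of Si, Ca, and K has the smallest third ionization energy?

Si

Consider each +2 ion: Si²⁺ still has 2 valence electrons; Ca²⁺ is the bare [Ar] core; K²⁺ is already 1 electron into the core.
Breaking into a closed-shell core is much more expensive than removing a leftover valence electron — K and Ca have the largest IE_3 here.
Approximate IE_3 values (kJ/mol): Si 3232, Ca 4912, K 4420.
Putting it together, IE_3: Si < K < Ca.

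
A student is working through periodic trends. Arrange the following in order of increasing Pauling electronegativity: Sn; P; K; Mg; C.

C is in period 2, group 14; Mg is in period 3, group 2; P is in period 3, group 15; K is in period 4, group 1; Sn is in period 5, group 14.
EN rises left→right (higher Z_eff, smaller atoms) and falls top→bottom (larger, more shielded atoms).
Here both period and group differ, so the two effects have to be weighed against each other.
Mg > K: both effects reinforce here, so Mg is clearly the higher of the two.
Sn > Mg: the two effects oppose for this pair; the across-period effect wins (1.96 vs 1.31).
P > Sn: relative to Sn, both the across-period and down-group shifts push P's electronegativity up.
C > P: the two effects oppose for this pair; the down-group effect wins (2.55 vs 2.19).
Tabulated electronegativity (Pauling): C 2.55, Mg 1.31, P 2.19, K 0.82, Sn 1.96.
So from lowest to highest: K < Mg < Sn < P < C.

K, Mg, Sn, P, C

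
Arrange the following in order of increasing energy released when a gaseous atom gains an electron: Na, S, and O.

Na, O, S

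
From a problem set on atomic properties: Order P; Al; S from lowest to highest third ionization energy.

IE_3 is the cost of taking one more electron from the +2 cation: P²⁺ still has 3 valence electrons; Al²⁺ still has 1 valence electron; S²⁺ still has 4 valence electrons.
All are still removing valence electrons, so compare the +2 ions as you would atoms: IE_3 generally rises across a period (higher Z_eff) and falls down a group (larger shell), subject to the usual subshell exceptions.
Valence configurations: P²⁺ [Ne]3s²3p¹, Al²⁺ [Ne]3s¹, S²⁺ [Ne]3s²3p².
Tabulated IE_3 (kJ/mol): P 2914, Al 2745, S 3357.
Hence IE_3: Al < P < S.

Al < P < S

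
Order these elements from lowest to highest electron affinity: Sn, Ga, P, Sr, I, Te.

Sr < Ga < P < Sn < Te < I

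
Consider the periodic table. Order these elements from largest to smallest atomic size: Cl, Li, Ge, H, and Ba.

Ba > Li > Ge > Cl > H

Atomic radius shrinks across a period as nuclear charge pulls the same shell inward, and grows down a group as new shells are added.
Here both period and group differ, so the two effects have to be weighed against each other.
Cl > H: period and group pull opposite ways; the down-group shift dominates (99 vs 32 pm).
Ge > Cl: both effects reinforce here, so Ge is clearly the larger of the two.
Li > Ge: the two effects oppose for this pair; the across-period effect wins (133 vs 121 pm).
Ba > Li: period and group pull opposite ways; the down-group shift dominates (196 vs 133 pm).
For reference (pm): H 32, Li 133, Cl 99, Ge 121, Ba 196.
So from largest to smallest: Ba > Li > Ge > Cl > H.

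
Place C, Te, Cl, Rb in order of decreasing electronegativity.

C is in period 2, group 14; Cl is in period 3, group 17; Rb is in period 5, group 1; Te is in period 5, group 16.
Smaller atoms with higher effective nuclear charge are more electronegative.
Here both period and group differ, so the two effects have to be weighed against each other.
Te > Rb: both are in period 5; the period trend gives Te the larger value.
C > Te: period and group pull opposite ways; the down-group shift dominates (2.55 vs 2.10).
Cl > C: the two effects oppose for this pair; the across-period effect wins (3.16 vs 2.55).
Tabulated electronegativity (Pauling): C 2.55, Cl 3.16, Rb 0.82, Te 2.10.
So from highest to lowest: Cl > C > Te > Rb.

Cl > C > Te > Rb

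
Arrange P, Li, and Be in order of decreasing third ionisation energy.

Be, Li, P

IE_3 is the cost of taking one more electron from the +2 cation: P²⁺ still has 3 valence electrons; Li²⁺ is already 1 electron into the core; Be²⁺ is the bare [He] core.
Breaking into a closed-shell core is much more expensive than removing a leftover valence electron — Li and Be have the largest IE_3 here.
Approximate IE_3 values (kJ/mol): P 2914, Li 11815, Be 14849.
So the third ionization energies run P < Li < Be.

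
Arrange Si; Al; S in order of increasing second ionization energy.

The second ionization energy removes an electron from the +1 ion. For each element: Si⁺ still has 3 valence electrons; Al⁺ still has 2 valence electrons; S⁺ still has 5 valence electrons.
All are still removing valence electrons, so compare the +1 ions as you would atoms: IE_2 generally rises across a period (higher Z_eff) and falls down a group (larger shell), subject to the usual subshell exceptions.
Valence configurations: Si⁺ [Ne]3s²3p¹, Al⁺ [Ne]3s², S⁺ [Ne]3s²3p³.
Si⁺ loses a lone 3p electron whereas Al⁺ must break into a filled 3s² pair, so IE_2(Al) > IE_2(Si) even though Si has the higher nuclear charge.
Approximate IE_2 values (kJ/mol): Si 1577, Al 1817, S 2252.
Hence IE_2: Si < Al < S.

Si < Al < S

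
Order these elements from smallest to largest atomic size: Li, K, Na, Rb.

Li, Na, K, Rb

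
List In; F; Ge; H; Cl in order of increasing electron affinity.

In < H < Ge < F < Cl

Adding an electron releases more energy for atoms nearer the top right (short of the noble gases).
Neither a single period nor a single group — weigh both effects.
H > In: the two effects oppose for this pair; the down-group effect wins (73 vs 29 kJ/mol).
Ge > H: the two effects oppose for this pair; the across-period effect wins (119 vs 73 kJ/mol).
F > Ge: both effects reinforce here, so F is clearly the higher of the two.
Cl > F: this pair runs against the simple trend — see the exception note.
Note the exception: Cl has a higher electron affinity than F, contrary to the simple trend — F's small 2p subshell makes the incoming electron feel strong e⁻–e⁻ repulsion, so Cl actually releases more energy on gaining an electron.
Tabulated electron affinity (kJ/mol): H 73, F 328, Cl 349, Ge 119, In 29.
So from lowest to highest: In < H < Ge < F < Cl.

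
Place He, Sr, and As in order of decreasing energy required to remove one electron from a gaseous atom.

He > As > Sr

He is in period 1, group 18; As is in period 4, group 15; Sr is in period 5, group 2.
First ionization energy rises across a period (greater Z_eff holds electrons more tightly) and falls down a group (valence electrons are farther from the nucleus).
Here both period and group differ, so the two effects have to be weighed against each other.
As > Sr: both effects reinforce here, so As is clearly the higher of the two.
He > As: relative to As, both the across-period and down-group shifts push He's first ionization energy up.
Tabulated first ionization energy (kJ/mol): He 2372, As 947, Sr 550.
So from highest to lowest: He > As > Sr.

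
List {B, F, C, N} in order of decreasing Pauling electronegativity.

B is in period 2, group 13; C is in period 2, group 14; N is in period 2, group 15; F is in period 2, group 17.
Electronegativity increases across a period and decreases down a group, tracking effective nuclear charge and atomic size.
All lie in period 2, so electronegativity increases left to right.
So from highest to lowest: F > N > C > B.

F > N > C > B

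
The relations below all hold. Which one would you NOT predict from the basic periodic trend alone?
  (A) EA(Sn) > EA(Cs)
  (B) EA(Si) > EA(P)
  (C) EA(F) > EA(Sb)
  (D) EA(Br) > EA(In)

(B)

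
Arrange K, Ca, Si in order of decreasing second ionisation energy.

K > Si > Ca

Consider each +1 ion: K⁺ is the bare [Ar] core; Ca⁺ still has 1 valence electron; Si⁺ still has 3 valence electrons.
Core electrons are held far more tightly than valence electrons, so K tops the IE_2 order.
Valence configurations: Ca⁺ [Ar]4s¹, Si⁺ [Ne]3s²3p¹.
The numbers (kJ/mol): K 3052, Ca 1145, Si 1577.
Putting it together, IE_2: Ca < Si < K.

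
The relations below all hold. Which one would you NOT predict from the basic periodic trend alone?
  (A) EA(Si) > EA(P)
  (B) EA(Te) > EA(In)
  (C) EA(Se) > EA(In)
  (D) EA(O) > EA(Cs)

(A)

The general trend: electron affinity increases across a period and decreases down a group.
(A) Si (period 3, group 14) vs P (period 3, group 15): the stated order contradicts the simple trend.
(B) Te (period 5, group 16) vs In (period 5, group 13): the stated order agrees with the simple trend.
(C) Se (period 4, group 16) vs In (period 5, group 13): the stated order agrees with the simple trend.
(D) O (period 2, group 16) vs Cs (period 6, group 1): the stated order agrees with the simple trend.
The exception is (A): adding an electron to P's half-filled 3p³ is unfavourable, so Si (3p²) has the more exothermic EA.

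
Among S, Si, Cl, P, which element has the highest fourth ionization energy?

The fourth ionization energy removes an electron from the +3 ion. For each element: S³⁺ still has 3 valence electrons; Si³⁺ still has 1 valence electron; Cl³⁺ still has 4 valence electrons; P³⁺ still has 2 valence electrons.
All are still removing valence electrons, so compare the +3 ions as you would atoms: IE_4 generally rises across a period (higher Z_eff) and falls down a group (larger shell), subject to the usual subshell exceptions.
Valence configurations: S³⁺ [Ne]3s²3p¹, Si³⁺ [Ne]3s¹, Cl³⁺ [Ne]3s²3p², P³⁺ [Ne]3s².
S³⁺ loses a lone 3p electron whereas P³⁺ must break into a filled 3s² pair, so IE_4(P) > IE_4(S) even though S has the higher nuclear charge.
Tabulated IE_4 (kJ/mol): S 4556, Si 4356, Cl 5159, P 4964.
Hence IE_4: Si < S < P < Cl.

Cl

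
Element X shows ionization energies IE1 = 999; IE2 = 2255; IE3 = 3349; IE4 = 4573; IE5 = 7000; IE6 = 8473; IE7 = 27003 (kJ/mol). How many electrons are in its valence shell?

6

Look for the largest jump between consecutive ionization energies: IE7/IE6 ≈ 3.2, far larger than any earlier ratio.
That jump marks the point where a core electron is being removed. So the atom has 6 valence electrons.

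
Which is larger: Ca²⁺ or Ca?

Forming Ca²⁺ removes 2 electrons from Ca. Fewer electrons for the same nuclear charge means less shielding and a higher Z_eff on the remaining electrons, and for main-group metals the entire outer shell is lost.
A cation is smaller than its parent atom: Ca²⁺ < Ca.

Ca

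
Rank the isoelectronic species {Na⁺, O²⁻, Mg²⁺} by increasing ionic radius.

Mg²⁺, Na⁺, O²⁻

All of these have 10 electrons, so size is governed by nuclear charge alone: the more protons, the stronger the pull on the same electron cloud, and the smaller the ion.
Nuclear charges: Mg²⁺ (Z=12), Na⁺ (Z=11), O²⁻ (Z=8).
Smallest to largest: Mg²⁺ < Na⁺ < O²⁻.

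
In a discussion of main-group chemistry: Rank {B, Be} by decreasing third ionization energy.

Be, B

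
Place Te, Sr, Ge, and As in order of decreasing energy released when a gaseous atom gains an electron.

Te > Ge > As > Sr

Ge is in period 4, group 14; As is in period 4, group 15; Sr is in period 5, group 2; Te is in period 5, group 16.
EA tends to increase across a period and decrease down a group, though the pattern is less regular than for IE or radius.
Neither a single period nor a single group — weigh both effects.
As > Sr: relative to Sr, both the across-period and down-group shifts push As's electron affinity up.
Ge > As: this pair runs against the simple trend — see the exception note.
Te > Ge: period and group pull opposite ways; the across-period shift dominates (190 vs 119 kJ/mol).
Note the exception: Ge has a higher electron affinity than As, contrary to the simple trend — adding an electron to As's half-filled 4p³ is unfavourable, so Ge (4p²) has the more exothermic EA.
For reference (kJ/mol): Ge 119, As 78, Sr 5, Te 190.
So from highest to lowest: Te > Ge > As > Sr.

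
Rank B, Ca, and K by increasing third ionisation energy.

B, K, Ca

IE_3 is the cost of taking one more electron from the +2 cation: B²⁺ still has 1 valence electron; Ca²⁺ is the bare [Ar] core; K²⁺ is already 1 electron into the core.
Pulling an electron out of a noble-gas core costs far more than removing a remaining valence electron, so K and Ca sit at the high end of IE_3.
Approximate IE_3 values (kJ/mol): B 3660, Ca 4912, K 4420.
Overall IE_3 order: B < K < Ca.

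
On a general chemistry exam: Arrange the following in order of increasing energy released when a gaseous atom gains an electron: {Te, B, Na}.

B < Na < Te

B is in period 2, group 13; Na is in period 3, group 1; Te is in period 5, group 16.
Atoms with high Z_eff and room in the valence shell (especially the halogens) have the most exothermic electron affinities.
These span different periods and groups, so the two trends combine.
Na > B: this pair runs against the simple trend — see the exception note.
Te > Na: period and group pull opposite ways; the across-period shift dominates (190 vs 53 kJ/mol).
Note the exception: Na has a higher electron affinity than B, contrary to the simple trend — B's ns²np¹ configuration gives only a small electron affinity — the sparsely filled np subshell binds an added electron weakly.
Tabulated electron affinity (kJ/mol): B 27, Na 53, Te 190.
So from lowest to highest: B < Na < Te.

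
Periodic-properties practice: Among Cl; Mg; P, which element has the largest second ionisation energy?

Consider each +1 ion: Cl⁺ still has 6 valence electrons; Mg⁺ still has 1 valence electron; P⁺ still has 4 valence electrons.
All are still removing valence electrons, so compare the +1 ions as you would atoms: IE_2 generally rises across a period (higher Z_eff) and falls down a group (larger shell), subject to the usual subshell exceptions.
Valence configurations: Cl⁺ [Ne]3s²3p⁴, Mg⁺ [Ne]3s¹, P⁺ [Ne]3s²3p².
Approximate IE_2 values (kJ/mol): Cl 2298, Mg 1451, P 1907.
Putting it together, IE_2: Mg < P < Cl.

Cl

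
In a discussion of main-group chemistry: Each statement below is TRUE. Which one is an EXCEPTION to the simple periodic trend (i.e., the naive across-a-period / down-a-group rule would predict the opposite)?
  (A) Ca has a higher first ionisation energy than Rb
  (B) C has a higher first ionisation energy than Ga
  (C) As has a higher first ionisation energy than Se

(C)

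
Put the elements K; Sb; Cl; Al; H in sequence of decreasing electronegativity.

H is in period 1, group 1; Al is in period 3, group 13; Cl is in period 3, group 17; K is in period 4, group 1; Sb is in period 5, group 15.
Smaller atoms with higher effective nuclear charge are more electronegative.
Here both period and group differ, so the two effects have to be weighed against each other.
Al > K: relative to K, both the across-period and down-group shifts push Al's electronegativity up.
Sb > Al: period and group pull opposite ways; the across-period shift dominates (2.05 vs 1.61).
H > Sb: period and group pull opposite ways; the down-group shift dominates (2.20 vs 2.05).
Cl > H: period and group pull opposite ways; the across-period shift dominates (3.16 vs 2.20).
Tabulated electronegativity (Pauling): H 2.20, Al 1.61, Cl 3.16, K 0.82, Sb 2.05.
So from highest to lowest: Cl > H > Sb > Al > K.

Cl > H > Sb > Al > K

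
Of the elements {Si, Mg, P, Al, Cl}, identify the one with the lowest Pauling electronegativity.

Mg is in period 3, group 2; Al is in period 3, group 13; Si is in period 3, group 14; P is in period 3, group 15; Cl is in period 3, group 17.
Smaller atoms with higher effective nuclear charge are more electronegative.
All lie in period 3, so electronegativity increases left to right.
The lowest Pauling electronegativity among these belongs to Mg.

Mg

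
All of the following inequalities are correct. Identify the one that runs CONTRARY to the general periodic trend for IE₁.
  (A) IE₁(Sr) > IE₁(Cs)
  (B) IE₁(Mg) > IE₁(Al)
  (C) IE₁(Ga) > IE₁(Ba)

The general trend: IE₁ increases across a period and decreases down a group.
(A) Sr (period 5, group 2) vs Cs (period 6, group 1): the stated order agrees with the simple trend.
(B) Mg (period 3, group 2) vs Al (period 3, group 13): the stated order contradicts the simple trend.
(C) Ga (period 4, group 13) vs Ba (period 6, group 2): the stated order agrees with the simple trend.
The exception is (B): Al's single 3p electron is easier to remove than one from Mg's filled 3s².

(B)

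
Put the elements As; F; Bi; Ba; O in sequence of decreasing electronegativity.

F > O > As > Bi > Ba

Electronegativity increases across a period and decreases down a group, tracking effective nuclear charge and atomic size.
These span different periods and groups, so the two trends combine.
Bi > Ba: Bi lies to the right of Ba in period 6, so the across-period effect alone puts Bi higher.
As > Bi: As sits above Bi in group 15, so the down-group effect alone puts As higher.
O > As: both effects reinforce here, so O is clearly the higher of the two.
F > O: F lies to the right of O in period 2, so the across-period effect alone puts F higher.
Approximate values (Pauling): O 3.44, F 3.98, As 2.18, Ba 0.89, Bi 2.02.
So from highest to lowest: F > O > As > Bi > Ba.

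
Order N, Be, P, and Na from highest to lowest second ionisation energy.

Na > N > P > Be

IE_2 is the cost of taking one more electron from the +1 cation: N⁺ still has 4 valence electrons; Be⁺ still has 1 valence electron; P⁺ still has 4 valence electrons; Na⁺ is the bare [Ne] core.
Pulling an electron out of a noble-gas core costs far more than removing a remaining valence electron, so Na sits at the high end of IE_2.
Valence configurations: N⁺ [He]2s²2p², Be⁺ [He]2s¹, P⁺ [Ne]3s²3p².
Tabulated IE_2 (kJ/mol): N 2856, Be 1757, P 1907, Na 4562.
Putting it together, IE_2: Be < P < N < Na.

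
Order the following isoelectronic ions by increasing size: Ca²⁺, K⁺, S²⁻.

Ca²⁺, K⁺, S²⁻

All of these have 18 electrons, so size is governed by nuclear charge alone: the more protons, the stronger the pull on the same electron cloud, and the smaller the ion.
Nuclear charges: Ca²⁺ (Z=20), K⁺ (Z=19), S²⁻ (Z=16).
Smallest to largest: Ca²⁺ < K⁺ < S²⁻.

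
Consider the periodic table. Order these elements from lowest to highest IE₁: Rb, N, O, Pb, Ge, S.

Rb, Pb, Ge, S, O, N

First ionization energy rises across a period (greater Z_eff holds electrons more tightly) and falls down a group (valence electrons are farther from the nucleus).
Neither a single period nor a single group — weigh both effects.
Pb > Rb: period and group pull opposite ways; the across-period shift dominates (716 vs 403 kJ/mol).
Ge > Pb: Ge sits above Pb in group 14, so the down-group effect alone puts Ge higher.
S > Ge: both effects reinforce here, so S is clearly the higher of the two.
O > S: O sits above S in group 16, so the down-group effect alone puts O higher.
N > O: this pair runs against the simple trend — see the exception note.
Note the exception: N has a higher first ionization energy than O, contrary to the simple trend — pairing an electron in O's 2p⁴ costs repulsion energy, so O ionizes more easily than half-filled N (2p³).
Tabulated first ionization energy (kJ/mol): N 1402, O 1314, S 1000, Ge 762, Rb 403, Pb 716.
So from lowest to highest: Rb < Pb < Ge < S < O < N.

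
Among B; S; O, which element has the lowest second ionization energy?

S

The second ionization energy removes an electron from the +1 ion. For each element: B⁺ still has 2 valence electrons; S⁺ still has 5 valence electrons; O⁺ still has 5 valence electrons.
All are still removing valence electrons, so compare the +1 ions as you would atoms: IE_2 generally rises across a period (higher Z_eff) and falls down a group (larger shell), subject to the usual subshell exceptions.
Valence configurations: B⁺ [He]2s², S⁺ [Ne]3s²3p³, O⁺ [He]2s²2p³.
Approximate IE_2 values (kJ/mol): B 2427, S 2252, O 3388.
Overall IE_2 order: S < B < O.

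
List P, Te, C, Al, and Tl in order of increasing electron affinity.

Tl, Al, P, C, Te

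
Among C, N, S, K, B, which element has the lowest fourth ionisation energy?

S

IE_4 is the cost of taking one more electron from the +3 cation: C³⁺ still has 1 valence electron; N³⁺ still has 2 valence electrons; S³⁺ still has 3 valence electrons; K³⁺ is already 2 electrons into the core; B³⁺ is the bare [He] core.
Usually core removal costs more than valence removal, but here the competition is close: a tightly held n=2 valence electron can cost more to remove than an n=3 core electron, so the actual values have to decide it.
Valence configurations: C³⁺ [He]2s¹, N³⁺ [He]2s², S³⁺ [Ne]3s²3p¹.
Approximate IE_4 values (kJ/mol): C 6223, N 7475, S 4556, K 5877, B 25026.
Putting it together, IE_4: S < K < C < N < B.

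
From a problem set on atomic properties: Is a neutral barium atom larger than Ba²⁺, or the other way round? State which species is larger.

Ba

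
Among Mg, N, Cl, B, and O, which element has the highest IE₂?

O

The second ionization energy removes an electron from the +1 ion. For each element: Mg⁺ still has 1 valence electron; N⁺ still has 4 valence electrons; Cl⁺ still has 6 valence electrons; B⁺ still has 2 valence electrons; O⁺ still has 5 valence electrons.
All are still removing valence electrons, so compare the +1 ions as you would atoms: IE_2 generally rises across a period (higher Z_eff) and falls down a group (larger shell), subject to the usual subshell exceptions.
Valence configurations: Mg⁺ [Ne]3s¹, N⁺ [He]2s²2p², Cl⁺ [Ne]3s²3p⁴, B⁺ [He]2s², O⁺ [He]2s²2p³.
Tabulated IE_2 (kJ/mol): Mg 1451, N 2856, Cl 2298, B 2427, O 3388.
Hence IE_2: Mg < Cl < B < N < O.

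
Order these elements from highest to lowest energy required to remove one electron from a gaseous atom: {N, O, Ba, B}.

N > O > B > Ba

B is in period 2, group 13; N is in period 2, group 15; O is in period 2, group 16; Ba is in period 6, group 2.
Across a period the outer electron is held more tightly (higher IE₁); down a group it sits in a higher shell, more shielded, and comes off more easily.
Neither a single period nor a single group — weigh both effects.
B > Ba: both effects reinforce here, so B is clearly the higher of the two.
O > B: O lies to the right of B in period 2, so the across-period effect alone puts O higher.
N > O: this pair runs against the simple trend — see the exception note.
Note the exception: N has a higher first ionization energy than O, contrary to the simple trend — pairing an electron in O's 2p⁴ costs repulsion energy, so O ionizes more easily than half-filled N (2p³).
Approximate values (kJ/mol): B 801, N 1402, O 1314, Ba 503.
So from highest to lowest: N > O > B > Ba.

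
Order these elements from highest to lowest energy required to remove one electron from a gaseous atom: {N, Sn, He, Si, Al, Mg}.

Removing the outermost electron gets harder across a period and easier down a group.
Neither a single period nor a single group — weigh both effects.
Sn > Al: the two effects oppose for this pair; the across-period effect wins (709 vs 578 kJ/mol).
Mg > Sn: period and group pull opposite ways; the down-group shift dominates (738 vs 709 kJ/mol).
Si > Mg: both are in period 3; the period trend gives Si the larger value.
N > Si: relative to Si, both the across-period and down-group shifts push N's first ionization energy up.
He > N: both effects reinforce here, so He is clearly the higher of the two.
Note the exception: Mg has a higher first ionization energy than Al, contrary to the simple trend — Al's single 3p electron is easier to remove than one from Mg's filled 3s².
For reference (kJ/mol): He 2372, N 1402, Mg 738, Al 578, Si 786, Sn 709.
So from highest to lowest: He > N > Si > Mg > Sn > Al.

He > N > Si > Mg > Sn > Al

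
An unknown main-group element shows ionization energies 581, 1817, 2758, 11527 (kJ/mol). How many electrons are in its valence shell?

3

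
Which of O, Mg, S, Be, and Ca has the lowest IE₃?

S

Consider each +2 ion: O²⁺ still has 4 valence electrons; Mg²⁺ is the bare [Ne] core; S²⁺ still has 4 valence electrons; Be²⁺ is the bare [He] core; Ca²⁺ is the bare [Ar] core.
Usually core removal costs more than valence removal, but here the competition is close: a tightly held n=2 valence electron can cost more to remove than an n=3 core electron, so the actual values have to decide it.
Valence configurations: O²⁺ [He]2s²2p², S²⁺ [Ne]3s²3p².
The numbers (kJ/mol): O 5300, Mg 7733, S 3357, Be 14849, Ca 4912.
Hence IE_3: S < Ca < O < Mg < Be.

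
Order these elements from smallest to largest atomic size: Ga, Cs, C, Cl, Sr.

C < Cl < Ga < Sr < Cs

C is in period 2, group 14; Cl is in period 3, group 17; Ga is in period 4, group 13; Sr is in period 5, group 2; Cs is in period 6, group 1.
Radius decreases left→right (rising Z_eff, same n) and increases top→bottom (higher n).
These span different periods and groups, so the two trends combine.
Cl > C: the two effects oppose for this pair; the down-group effect wins (99 vs 75 pm).
Ga > Cl: relative to Cl, both the across-period and down-group shifts push Ga's atomic radius up.
Sr > Ga: both effects reinforce here, so Sr is clearly the larger of the two.
Cs > Sr: relative to Sr, both the across-period and down-group shifts push Cs's atomic radius up.
For reference (pm): C 75, Cl 99, Ga 124, Sr 185, Cs 232.
So from smallest to largest: C < Cl < Ga < Sr < Cs.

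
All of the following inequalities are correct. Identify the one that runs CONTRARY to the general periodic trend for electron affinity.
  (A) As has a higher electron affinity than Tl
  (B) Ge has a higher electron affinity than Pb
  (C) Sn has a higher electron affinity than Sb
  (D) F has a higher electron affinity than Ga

(C)

The general trend: electron affinity increases across a period and decreases down a group.
(A) As (period 4, group 15) vs Tl (period 6, group 13): the stated order agrees with the simple trend.
(B) Ge (period 4, group 14) vs Pb (period 6, group 14): the stated order agrees with the simple trend.
(C) Sn (period 5, group 14) vs Sb (period 5, group 15): the stated order contradicts the simple trend.
(D) F (period 2, group 17) vs Ga (period 4, group 13): the stated order agrees with the simple trend.
The exception is (C): adding an electron to Sb's half-filled 5p³ is unfavourable, so Sn has the more exothermic EA.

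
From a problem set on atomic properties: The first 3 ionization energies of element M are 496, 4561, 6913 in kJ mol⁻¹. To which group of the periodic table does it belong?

Look for the largest jump between consecutive ionization energies: IE2/IE1 ≈ 9.2, far larger than any earlier ratio.
That jump marks the point where a core electron is being removed. So the atom has 1 valence electron.
A main-group element with 1 valence electron is in group 1.

Group 1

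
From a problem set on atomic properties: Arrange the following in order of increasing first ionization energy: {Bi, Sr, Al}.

Al is in period 3, group 13; Sr is in period 5, group 2; Bi is in period 6, group 15.
Removing the outermost electron gets harder across a period and easier down a group.
These span different periods and groups, so the two trends combine.
Al > Sr: relative to Sr, both the across-period and down-group shifts push Al's first ionization energy up.
Bi > Al: the two effects oppose for this pair; the across-period effect wins (703 vs 578 kJ/mol).
For reference (kJ/mol): Al 578, Sr 550, Bi 703.
So from lowest to highest: Sr < Al < Bi.

Sr < Al < Bi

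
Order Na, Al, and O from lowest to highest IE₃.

The third ionization energy removes an electron from the +2 ion. For each element: Na²⁺ is already 1 electron into the core; Al²⁺ still has 1 valence electron; O²⁺ still has 4 valence electrons.
Core electrons are held far more tightly than valence electrons, so Na tops the IE_3 order.
Valence configurations: Al²⁺ [Ne]3s¹, O²⁺ [He]2s²2p².
Tabulated IE_3 (kJ/mol): Na 6910, Al 2745, O 5300.
Overall IE_3 order: Al < O < Na.

Al, O, Na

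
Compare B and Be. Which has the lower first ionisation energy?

Removing the outermost electron gets harder across a period and easier down a group.
All lie in period 2; the across-period trend (first ionization energy increases left to right) applies, with the exception below.
Note the exception: Be has a higher first ionization energy than B, contrary to the simple trend — removing B's lone 2p electron is easier than breaking Be's filled 2s².
For reference (kJ/mol): Be 900, B 801.
So B has the lower first ionisation energy (B < Be).

B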